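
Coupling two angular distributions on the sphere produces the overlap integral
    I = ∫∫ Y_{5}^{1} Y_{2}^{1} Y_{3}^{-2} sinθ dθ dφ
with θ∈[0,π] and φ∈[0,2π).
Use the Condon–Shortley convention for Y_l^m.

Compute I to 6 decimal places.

Rules hold: Σm=0, L=10 even, 3≤3≤7.
N = 11·5·7 = 385
Δ = 4!·6!·0!/11! = 1/2310
Racah Σ t=2..2: t=2:+1/144 = 1/144
⇒ 3j(5 2 3; 0 0 0)² = 10/231, sgn -1
Racah Σ t=3..3: t=3:−1/720 = -1/720
⇒ 3j(5 2 3; 1 1 -2)² = 4/385, sgn +1
4πI² = N·(3j₀)²·(3jₘ)² = 40/231
I = -1·√(0.17316/4π) = -0.11738675

-0.117387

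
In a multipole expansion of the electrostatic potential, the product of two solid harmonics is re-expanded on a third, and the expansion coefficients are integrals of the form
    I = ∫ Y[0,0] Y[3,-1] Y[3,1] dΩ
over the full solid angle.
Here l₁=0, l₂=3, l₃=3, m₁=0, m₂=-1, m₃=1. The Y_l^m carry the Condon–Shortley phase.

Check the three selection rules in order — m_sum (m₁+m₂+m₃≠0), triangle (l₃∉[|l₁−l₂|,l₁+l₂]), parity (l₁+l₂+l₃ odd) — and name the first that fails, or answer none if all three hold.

none

m₁+m₂+m₃ = 0 − 1 + 1 = 0  ✓
triangle: |0−3|=3 ≤ l₃=3 ≤ 0+3=3  ✓
parity: l₁+l₂+l₃ = 6 is even  ✓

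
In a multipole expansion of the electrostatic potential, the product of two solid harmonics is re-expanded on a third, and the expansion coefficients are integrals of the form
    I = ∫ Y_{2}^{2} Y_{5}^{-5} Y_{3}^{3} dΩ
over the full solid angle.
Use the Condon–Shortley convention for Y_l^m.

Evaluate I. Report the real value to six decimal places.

-0.347235

Checks pass: Σm=0; 10 even; l₃=3∈[3,7].
(2·2+1)(2·5+1)(2·3+1) = 385
Δ: 4! 0! 6! / 11! → 1/2310
sum: t=2:+1/144 = 1/144
3j²(2 5 3; 0 0 0) = Δ·Π!·Σ² = 10/231  (sign -1)
sum: t=0:+1/17280 = 1/17280
3j²(2 5 3; 2 -5 3) = Δ·Π!·Σ² = 1/11  (sign +1)
combine: 4πI² = 385·10/231·1/11 = 50/33
take √, sign -1: I = -0.34723469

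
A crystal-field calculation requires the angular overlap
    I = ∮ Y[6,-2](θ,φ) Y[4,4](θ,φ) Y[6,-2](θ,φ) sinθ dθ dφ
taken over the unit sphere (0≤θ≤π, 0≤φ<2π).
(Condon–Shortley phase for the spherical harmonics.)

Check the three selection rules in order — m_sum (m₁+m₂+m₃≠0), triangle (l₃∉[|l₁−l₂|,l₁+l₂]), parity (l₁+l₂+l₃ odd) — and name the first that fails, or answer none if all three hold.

none

azimuthal sum: -2 + 4 − 2 = 0  ✓
2 ≤ 6 ≤ 10 (triangle on l)  ✓
L = 6 + 4 + 6 = 16 (even)  ✓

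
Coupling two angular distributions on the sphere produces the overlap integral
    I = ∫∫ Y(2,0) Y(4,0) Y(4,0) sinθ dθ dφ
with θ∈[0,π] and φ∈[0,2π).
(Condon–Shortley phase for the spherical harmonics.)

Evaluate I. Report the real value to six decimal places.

m-sum 0 ✓  L=10 even ✓  2≤4≤6 ✓
Π(2lᵢ+1) = 5×9×9 = 405
triangle coeff Δ(2,4,4) = 1/13860
Σ_t [0,2]: t=0:+1/192 t=1:−1/36 t=2:+1/192 = -5/288
(3j)²=20/693 [(2 4 4; 0 0 0)], sign=-1
(m-triple is (0,0,0) — same symbol as above.)
⇒ 4πI² = 2000/5929
I = (+1)√(2000/5929/(4π)) = 0.16383977

0.163840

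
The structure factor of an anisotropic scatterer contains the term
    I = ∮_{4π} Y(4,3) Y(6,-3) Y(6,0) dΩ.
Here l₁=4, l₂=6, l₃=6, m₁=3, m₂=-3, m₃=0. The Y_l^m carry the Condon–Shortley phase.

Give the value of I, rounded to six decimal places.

Checks pass: Σm=0; 16 even; l₃=6∈[2,10].
(2·4+1)(2·6+1)(2·6+1) = 1521
Δ: 4! 4! 8! / 17! → 1/15315300
sum: t=0:+1/829440 t=1:−1/25920 t=2:+1/9216 t=3:−1/25920 t=4:+1/829440 = 7/207360
3j²(4 6 6; 0 0 0) = Δ·Π!·Σ² = 28/2431  (sign +1)
sum: t=0:+1/103680 t=1:−1/207360 = 1/207360
3j²(4 6 6; 3 -3 0) = Δ·Π!·Σ² = 21/2431  (sign +1)
combine: 4πI² = 1521·28/2431·21/2431 = 5292/34969
take √, sign +1: I = 0.10973960

0.109740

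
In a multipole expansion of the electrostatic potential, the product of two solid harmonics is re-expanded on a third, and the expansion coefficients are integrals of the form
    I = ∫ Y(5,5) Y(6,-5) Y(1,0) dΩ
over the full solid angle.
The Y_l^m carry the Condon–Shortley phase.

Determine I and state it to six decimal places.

m-sum 0 ✓  L=12 even ✓  1≤1≤11 ✓
Π(2lᵢ+1) = 11×13×3 = 429
triangle coeff Δ(5,6,1) = 1/858
Σ_t [5,5]: t=5:−1/14400 = -1/14400
(3j)²=6/143 [(5 6 1; 0 0 0)], sign=+1
Σ_t [0,0]: t=0:+1/3628800 = 1/3628800
(3j)²=1/78 [(5 6 1; 5 -5 0)], sign=-1
⇒ 4πI² = 3/13
I = (-1)√(3/13/(4π)) = -0.13551395

-0.135514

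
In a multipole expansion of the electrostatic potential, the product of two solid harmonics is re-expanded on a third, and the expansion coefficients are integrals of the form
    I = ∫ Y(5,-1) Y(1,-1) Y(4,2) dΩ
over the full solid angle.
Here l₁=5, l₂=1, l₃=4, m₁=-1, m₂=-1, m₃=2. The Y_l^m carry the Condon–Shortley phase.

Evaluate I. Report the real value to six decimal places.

-0.120286

Rules hold: Σm=0, L=10 even, 4≤4≤6.
N = 11·3·9 = 297
Δ = 2!·8!·0!/11! = 1/495
Racah Σ t=1..1: t=1:−1/576 = -1/576
⇒ 3j(5 1 4; 0 0 0)² = 5/99, sgn -1
Racah Σ t=0..0: t=0:+1/2880 = 1/2880
⇒ 3j(5 1 4; -1 -1 2)² = 2/165, sgn +1
4πI² = N·(3j₀)²·(3jₘ)² = 2/11
I = -1·√(0.181818/4π) = -0.12028562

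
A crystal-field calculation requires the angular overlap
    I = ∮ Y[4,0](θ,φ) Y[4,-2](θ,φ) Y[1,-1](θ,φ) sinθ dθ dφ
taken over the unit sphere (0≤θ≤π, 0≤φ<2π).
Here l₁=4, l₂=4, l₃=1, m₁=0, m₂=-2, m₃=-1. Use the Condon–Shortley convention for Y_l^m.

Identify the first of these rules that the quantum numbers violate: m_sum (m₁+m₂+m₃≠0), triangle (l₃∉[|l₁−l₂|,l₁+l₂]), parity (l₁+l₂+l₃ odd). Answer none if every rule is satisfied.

m_sum

m₁+m₂+m₃ = 0 − 2 − 1 = -3  ✗
triangle: |4−4|=0 ≤ l₃=1 ≤ 4+4=8
parity: l₁+l₂+l₃ = 9 is odd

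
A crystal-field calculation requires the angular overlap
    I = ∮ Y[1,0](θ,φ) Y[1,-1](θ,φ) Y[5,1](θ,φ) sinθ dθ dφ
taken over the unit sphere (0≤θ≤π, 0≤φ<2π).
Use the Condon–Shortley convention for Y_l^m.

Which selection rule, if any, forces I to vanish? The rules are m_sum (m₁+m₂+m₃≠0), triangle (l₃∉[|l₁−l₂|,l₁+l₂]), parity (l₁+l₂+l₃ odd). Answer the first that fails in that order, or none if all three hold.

triangle

azimuthal sum: 0 − 1 + 1 = 0  ✓
0 ≤ 5 ≤ 2 (triangle on l)  ✗
L = 1 + 1 + 5 = 7 (odd)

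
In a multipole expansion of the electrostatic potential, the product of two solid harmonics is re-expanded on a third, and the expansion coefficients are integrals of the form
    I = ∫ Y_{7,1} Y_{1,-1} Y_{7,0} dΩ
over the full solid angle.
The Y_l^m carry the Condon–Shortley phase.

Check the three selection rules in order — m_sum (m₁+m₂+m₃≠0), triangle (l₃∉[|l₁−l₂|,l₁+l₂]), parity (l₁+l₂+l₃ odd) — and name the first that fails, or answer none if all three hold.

Σmᵢ = 0  ✓
l₃∈[|l₁−l₂|,l₁+l₂]=[6,8], have l₃=7  ✓
Σlᵢ = 15 ⇒ odd  ✗

parity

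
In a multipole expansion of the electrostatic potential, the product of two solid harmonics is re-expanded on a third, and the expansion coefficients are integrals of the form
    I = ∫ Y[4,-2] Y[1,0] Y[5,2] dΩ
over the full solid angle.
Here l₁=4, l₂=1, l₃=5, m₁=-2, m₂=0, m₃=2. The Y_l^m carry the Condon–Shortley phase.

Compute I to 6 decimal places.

Rules hold: Σm=0, L=10 even, 3≤5≤5.
N = 9·3·11 = 297
Δ = 0!·8!·2!/11! = 1/495
Racah Σ t=0..0: t=0:+1/576 = 1/576
⇒ 3j(4 1 5; 0 0 0)² = 5/99, sgn -1
Racah Σ t=0..0: t=0:+1/1440 = 1/1440
⇒ 3j(4 1 5; -2 0 2)² = 7/165, sgn -1
4πI² = N·(3j₀)²·(3jₘ)² = 7/11
I = +1·√(0.636364/4π) = 0.22503380

0.225034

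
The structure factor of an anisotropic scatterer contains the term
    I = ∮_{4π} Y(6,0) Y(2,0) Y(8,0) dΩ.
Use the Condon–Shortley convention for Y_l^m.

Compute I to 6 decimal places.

0.237614

m-sum 0 ✓  L=16 even ✓  4≤8≤8 ✓
Π(2lᵢ+1) = 13×5×17 = 1105
triangle coeff Δ(6,2,8) = 1/30940
Σ_t [0,0]: t=0:+1/2073600 = 1/2073600
(3j)²=28/1105 [(6 2 8; 0 0 0)], sign=+1
(m-triple is (0,0,0) — same symbol as above.)
⇒ 4πI² = 784/1105
I = (+1)√(784/1105/(4π)) = 0.23761396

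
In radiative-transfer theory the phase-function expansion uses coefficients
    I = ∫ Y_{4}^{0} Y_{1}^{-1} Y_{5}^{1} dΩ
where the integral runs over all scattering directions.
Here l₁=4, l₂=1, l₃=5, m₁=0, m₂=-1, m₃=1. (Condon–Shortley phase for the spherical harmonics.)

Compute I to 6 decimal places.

Checks pass: Σm=0; 10 even; l₃=5∈[3,5].
(2·4+1)(2·1+1)(2·5+1) = 297
Δ: 0! 8! 2! / 11! → 1/495
sum: t=0:+1/576 = 1/576
3j²(4 1 5; 0 0 0) = Δ·Π!·Σ² = 5/99  (sign -1)
sum: t=0:+1/1152 = 1/1152
3j²(4 1 5; 0 -1 1) = Δ·Π!·Σ² = 1/33  (sign +1)
combine: 4πI² = 297·5/99·1/33 = 5/11
take √, sign -1: I = -0.19018827

-0.190188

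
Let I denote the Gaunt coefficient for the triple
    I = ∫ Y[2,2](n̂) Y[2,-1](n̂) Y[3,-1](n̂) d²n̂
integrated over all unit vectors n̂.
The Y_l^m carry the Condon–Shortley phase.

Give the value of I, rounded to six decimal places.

l₁+l₂+l₃=7 is odd: 3j(l;000)=0 ⇒ I=0

0.000000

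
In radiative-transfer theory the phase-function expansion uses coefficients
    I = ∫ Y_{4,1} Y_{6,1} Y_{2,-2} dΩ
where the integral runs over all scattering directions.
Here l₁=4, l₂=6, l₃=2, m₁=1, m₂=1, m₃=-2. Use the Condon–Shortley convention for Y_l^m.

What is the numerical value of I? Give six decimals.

-0.094091

Checks pass: Σm=0; 12 even; l₃=2∈[2,10].
(2·4+1)(2·6+1)(2·2+1) = 585
Δ: 8! 0! 4! / 13! → 1/6435
sum: t=4:+1/2304 = 1/2304
3j²(4 6 2; 0 0 0) = Δ·Π!·Σ² = 5/143  (sign +1)
sum: t=3:−1/17280 = -1/17280
3j²(4 6 2; 1 1 -2) = Δ·Π!·Σ² = 7/1287  (sign -1)
combine: 4πI² = 585·5/143·7/1287 = 175/1573
take √, sign -1: I = -0.09409136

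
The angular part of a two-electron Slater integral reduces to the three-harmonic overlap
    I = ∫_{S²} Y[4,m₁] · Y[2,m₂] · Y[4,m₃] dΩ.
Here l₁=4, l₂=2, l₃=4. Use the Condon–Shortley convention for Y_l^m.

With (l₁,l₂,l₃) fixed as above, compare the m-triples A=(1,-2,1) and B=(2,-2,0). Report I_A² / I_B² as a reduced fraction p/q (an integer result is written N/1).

10/9

Shared (l₁,l₂,l₃)=(4,2,4): N and (l;000)² cancel in I_A²/I_B².
A: Δ = 2!·6!·2!/11! = 1/13860; Racah Σ t=0..0: t=0:+1/144 = 1/144; ⇒ 3j(4 2 4; 1 -2 1)² = 10/231, sgn -1
B: Δ = 2!·6!·2!/11! = 1/13860; Racah Σ t=0..0: t=0:+1/192 = 1/192; ⇒ 3j(4 2 4; 2 -2 0)² = 3/77, sgn +1
I_A²/I_B² = (10/231)/(3/77) = 10/9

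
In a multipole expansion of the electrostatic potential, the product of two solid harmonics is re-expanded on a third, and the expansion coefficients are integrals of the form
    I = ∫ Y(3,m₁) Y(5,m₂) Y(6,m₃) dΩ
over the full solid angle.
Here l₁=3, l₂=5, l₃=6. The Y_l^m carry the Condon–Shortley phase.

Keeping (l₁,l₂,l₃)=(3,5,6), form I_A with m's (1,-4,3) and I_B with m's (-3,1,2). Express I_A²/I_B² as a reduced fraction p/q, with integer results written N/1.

36/35

Same 3,5,6: normalisation and zero-m 3j drop out of the ratio.
A: Δ: 2! 4! 8! / 15! → 1/675675; sum: t=0:+1/40320 t=1:−1/241920 = 1/48384; 3j²(3 5 6; 1 -4 3) = Δ·Π!·Σ² = 24/1001  (sign -1)
B: Δ: 2! 4! 8! / 15! → 1/675675; sum: t=2:+1/27648 = 1/27648; 3j²(3 5 6; -3 1 2) = Δ·Π!·Σ² = 10/429  (sign +1)
I_A²/I_B² = (24/1001)/(10/429) = 36/35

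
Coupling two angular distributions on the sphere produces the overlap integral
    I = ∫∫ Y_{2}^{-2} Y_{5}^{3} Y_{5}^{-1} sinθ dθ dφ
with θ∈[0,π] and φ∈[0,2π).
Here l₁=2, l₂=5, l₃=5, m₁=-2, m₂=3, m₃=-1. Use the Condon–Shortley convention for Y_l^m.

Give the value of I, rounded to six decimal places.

m-sum 0 ✓  L=12 even ✓  3≤5≤7 ✓
Π(2lᵢ+1) = 5×11×11 = 605
triangle coeff Δ(2,5,5) = 1/38610
Σ_t [0,2]: t=0:+1/2880 t=1:−1/576 t=2:+1/2880 = -1/960
(3j)²=10/429 [(2 5 5; 0 0 0)], sign=+1
Σ_t [2,2]: t=2:+1/5760 = 1/5760
(3j)²=56/2145 [(2 5 5; -2 3 -1)], sign=+1
⇒ 4πI² = 560/1521
I = (+1)√(560/1521/(4π)) = 0.17116875

0.171169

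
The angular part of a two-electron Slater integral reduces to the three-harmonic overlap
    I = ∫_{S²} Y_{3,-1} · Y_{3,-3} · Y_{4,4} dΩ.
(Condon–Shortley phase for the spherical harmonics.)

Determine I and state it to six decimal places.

-0.166198

Checks pass: Σm=0; 10 even; l₃=4∈[0,6].
(2·3+1)(2·3+1)(2·4+1) = 441
Δ: 2! 4! 4! / 11! → 1/34650
sum: t=0:+1/72 t=1:−1/16 t=2:+1/72 = -5/144
3j²(3 3 4; 0 0 0) = Δ·Π!·Σ² = 2/77  (sign -1)
sum: t=0:+1/1152 = 1/1152
3j²(3 3 4; -1 -3 4) = Δ·Π!·Σ² = 1/33  (sign +1)
combine: 4πI² = 441·2/77·1/33 = 42/121
take √, sign -1: I = -0.16619847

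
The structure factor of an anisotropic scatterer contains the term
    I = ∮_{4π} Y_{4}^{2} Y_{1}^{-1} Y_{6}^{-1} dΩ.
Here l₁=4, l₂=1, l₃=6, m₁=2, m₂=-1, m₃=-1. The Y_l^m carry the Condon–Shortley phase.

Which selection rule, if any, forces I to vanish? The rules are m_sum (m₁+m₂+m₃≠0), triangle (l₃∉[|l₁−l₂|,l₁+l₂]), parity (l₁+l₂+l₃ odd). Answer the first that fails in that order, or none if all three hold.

m₁+m₂+m₃ = 2 − 1 − 1 = 0  ✓
triangle: |4−1|=3 ≤ l₃=6 ≤ 4+1=5  ✗
parity: l₁+l₂+l₃ = 11 is odd

triangle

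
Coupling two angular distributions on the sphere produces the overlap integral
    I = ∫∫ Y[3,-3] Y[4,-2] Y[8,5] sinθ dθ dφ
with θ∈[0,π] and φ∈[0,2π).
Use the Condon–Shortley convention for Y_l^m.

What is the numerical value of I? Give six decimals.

0.000000

triangle: need 1≤l₃≤7, have 8; I=0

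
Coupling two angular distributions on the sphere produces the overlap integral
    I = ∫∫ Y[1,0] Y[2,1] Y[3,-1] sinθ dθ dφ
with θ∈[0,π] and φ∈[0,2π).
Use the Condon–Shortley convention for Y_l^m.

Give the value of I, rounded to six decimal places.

m-sum 0 ✓  L=6 even ✓  1≤3≤3 ✓
Π(2lᵢ+1) = 3×5×7 = 105
triangle coeff Δ(1,2,3) = 1/105
Σ_t [0,0]: t=0:+1/4 = 1/4
(3j)²=3/35 [(1 2 3; 0 0 0)], sign=-1
Σ_t [0,0]: t=0:+1/6 = 1/6
(3j)²=8/105 [(1 2 3; 0 1 -1)], sign=+1
⇒ 4πI² = 24/35
I = (-1)√(24/35/(4π)) = -0.23359668

-0.233597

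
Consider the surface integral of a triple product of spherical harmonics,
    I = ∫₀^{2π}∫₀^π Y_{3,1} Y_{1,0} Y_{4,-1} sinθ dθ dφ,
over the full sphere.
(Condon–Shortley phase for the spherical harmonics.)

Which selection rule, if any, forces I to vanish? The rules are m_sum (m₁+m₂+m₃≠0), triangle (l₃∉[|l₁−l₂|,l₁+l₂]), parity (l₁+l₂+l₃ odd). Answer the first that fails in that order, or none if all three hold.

none

m₁+m₂+m₃ = 1 + 0 − 1 = 0  ✓
triangle: |3−1|=2 ≤ l₃=4 ≤ 3+1=4  ✓
parity: l₁+l₂+l₃ = 8 is even  ✓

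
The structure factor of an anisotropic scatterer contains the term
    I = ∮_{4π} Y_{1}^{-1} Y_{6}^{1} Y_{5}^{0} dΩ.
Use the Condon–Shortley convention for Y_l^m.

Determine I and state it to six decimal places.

Checks pass: Σm=0; 12 even; l₃=5∈[5,7].
(2·1+1)(2·6+1)(2·5+1) = 429
Δ: 2! 0! 10! / 13! → 1/858
sum: t=1:−1/14400 = -1/14400
3j²(1 6 5; 0 0 0) = Δ·Π!·Σ² = 6/143  (sign +1)
sum: t=2:+1/28800 = 1/28800
3j²(1 6 5; -1 1 0) = Δ·Π!·Σ² = 7/286  (sign -1)
combine: 4πI² = 429·6/143·7/286 = 63/143
take √, sign -1: I = -0.18723944

-0.187239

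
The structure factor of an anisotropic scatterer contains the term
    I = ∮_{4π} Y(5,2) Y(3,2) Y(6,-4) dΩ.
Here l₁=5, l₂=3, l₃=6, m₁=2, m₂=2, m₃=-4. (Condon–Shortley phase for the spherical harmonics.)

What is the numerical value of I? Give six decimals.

Rules hold: Σm=0, L=14 even, 2≤6≤8.
N = 11·7·13 = 1001
Δ = 2!·8!·4!/15! = 1/675675
Racah Σ t=0..2: t=0:+1/8640 t=1:−1/2304 t=2:+1/8640 = -7/34560
⇒ 3j(5 3 6; 0 0 0)² = 7/429, sgn -1
Racah Σ t=1..2: t=1:−1/34560 t=2:+1/60480 = -1/80640
⇒ 3j(5 3 6; 2 2 -4)² = 6/1001, sgn -1
4πI² = N·(3j₀)²·(3jₘ)² = 14/143
I = +1·√(0.0979021/4π) = 0.08826552

0.088266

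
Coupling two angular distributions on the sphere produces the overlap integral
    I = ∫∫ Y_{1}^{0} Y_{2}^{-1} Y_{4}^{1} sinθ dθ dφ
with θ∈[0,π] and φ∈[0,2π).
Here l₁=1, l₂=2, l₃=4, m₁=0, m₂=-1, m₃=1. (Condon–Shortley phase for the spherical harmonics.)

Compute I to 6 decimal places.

triangle: need 1≤l₃≤3, have 4; I=0

0.000000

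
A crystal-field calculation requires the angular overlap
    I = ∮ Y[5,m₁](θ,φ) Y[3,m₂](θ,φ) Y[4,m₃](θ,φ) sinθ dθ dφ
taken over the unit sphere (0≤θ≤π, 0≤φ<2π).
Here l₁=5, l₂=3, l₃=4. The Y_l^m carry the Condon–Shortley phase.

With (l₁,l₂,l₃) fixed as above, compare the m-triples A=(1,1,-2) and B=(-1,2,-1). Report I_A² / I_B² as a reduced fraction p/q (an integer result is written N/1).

1849/3125

Same 5,3,4: normalisation and zero-m 3j drop out of the ratio.
A: Δ: 4! 6! 2! / 13! → 1/180180; sum: t=2:+1/384 t=3:−1/720 t=4:+1/34560 = 43/34560; 3j²(5 3 4; 1 1 -2) = Δ·Π!·Σ² = 1849/180180  (sign +1)
B: Δ: 4! 6! 2! / 13! → 1/180180; sum: t=3:−1/432 t=4:+1/1152 = -5/3456; 3j²(5 3 4; -1 2 -1) = Δ·Π!·Σ² = 625/36036  (sign +1)
I_A²/I_B² = (1849/180180)/(625/36036) = 1849/3125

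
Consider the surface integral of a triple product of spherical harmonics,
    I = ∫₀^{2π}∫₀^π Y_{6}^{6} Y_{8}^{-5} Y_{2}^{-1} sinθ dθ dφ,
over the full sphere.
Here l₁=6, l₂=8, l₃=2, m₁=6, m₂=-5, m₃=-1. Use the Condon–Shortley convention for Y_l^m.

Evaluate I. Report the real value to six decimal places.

Rules hold: Σm=0, L=16 even, 2≤2≤14.
N = 13·17·5 = 1105
Δ = 12!·0!·4!/17! = 1/30940
Racah Σ t=6..6: t=6:+1/2073600 = 1/2073600
⇒ 3j(6 8 2; 0 0 0)² = 28/1105, sgn +1
Racah Σ t=0..0: t=0:+1/2874009600 = 1/2874009600
⇒ 3j(6 8 2; 6 -5 -1)² = 1/2380, sgn -1
4πI² = N·(3j₀)²·(3jₘ)² = 1/85
I = -1·√(0.0117647/4π) = -0.03059748

-0.030597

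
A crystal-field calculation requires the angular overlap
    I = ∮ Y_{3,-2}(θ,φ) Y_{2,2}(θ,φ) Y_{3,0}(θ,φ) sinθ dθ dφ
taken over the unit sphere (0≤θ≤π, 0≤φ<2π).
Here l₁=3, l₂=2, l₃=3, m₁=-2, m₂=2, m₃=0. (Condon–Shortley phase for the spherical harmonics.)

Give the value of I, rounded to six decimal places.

Rules hold: Σm=0, L=8 even, 1≤3≤5.
N = 7·5·7 = 245
Δ = 2!·4!·2!/9! = 1/3780
Racah Σ t=0..2: t=0:+1/24 t=1:−1/4 t=2:+1/24 = -1/6
⇒ 3j(3 2 3; 0 0 0)² = 4/105, sgn +1
Racah Σ t=2..2: t=2:+1/24 = 1/24
⇒ 3j(3 2 3; -2 2 0)² = 1/21, sgn -1
4πI² = N·(3j₀)²·(3jₘ)² = 4/9
I = -1·√(0.444444/4π) = -0.18806319

-0.188063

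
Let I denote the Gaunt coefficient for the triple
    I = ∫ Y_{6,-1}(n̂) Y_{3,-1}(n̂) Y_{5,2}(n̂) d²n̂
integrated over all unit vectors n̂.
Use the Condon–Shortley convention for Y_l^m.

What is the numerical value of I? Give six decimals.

m-sum 0 ✓  L=14 even ✓  3≤5≤9 ✓
Π(2lᵢ+1) = 13×7×11 = 1001
triangle coeff Δ(6,3,5) = 1/675675
Σ_t [1,3]: t=1:−1/8640 t=2:+1/2304 t=3:−1/8640 = 7/34560
(3j)²=7/429 [(6 3 5; 0 0 0)], sign=-1
Σ_t [0,2]: t=0:+1/241920 t=1:−1/8640 t=2:+1/5760 = 1/16128
(3j)²=5/1001 [(6 3 5; -1 -1 2)], sign=-1
⇒ 4πI² = 35/429
I = (+1)√(35/429/(4π)) = 0.08057502

0.080575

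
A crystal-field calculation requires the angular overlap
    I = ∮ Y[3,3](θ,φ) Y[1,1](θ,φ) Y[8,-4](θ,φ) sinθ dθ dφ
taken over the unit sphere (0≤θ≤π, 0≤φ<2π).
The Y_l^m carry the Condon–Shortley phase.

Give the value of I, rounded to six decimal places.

|3−1|≤8≤3+1 violated ⇒ I = 0

0.000000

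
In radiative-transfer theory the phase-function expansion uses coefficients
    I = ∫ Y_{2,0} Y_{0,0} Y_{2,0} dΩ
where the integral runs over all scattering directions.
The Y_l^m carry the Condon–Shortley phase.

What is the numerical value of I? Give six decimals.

Checks pass: Σm=0; 4 even; l₃=2∈[2,2].
(2·2+1)(2·0+1)(2·2+1) = 25
Δ: 0! 4! 0! / 5! → 1/5
sum: t=0:+1/4 = 1/4
3j²(2 0 2; 0 0 0) = Δ·Π!·Σ² = 1/5  (sign +1)
(m-triple is (0,0,0) — same symbol as above.)
combine: 4πI² = 25·1/5·1/5 = 1/1
take √, sign +1: I = 0.28209479

0.282095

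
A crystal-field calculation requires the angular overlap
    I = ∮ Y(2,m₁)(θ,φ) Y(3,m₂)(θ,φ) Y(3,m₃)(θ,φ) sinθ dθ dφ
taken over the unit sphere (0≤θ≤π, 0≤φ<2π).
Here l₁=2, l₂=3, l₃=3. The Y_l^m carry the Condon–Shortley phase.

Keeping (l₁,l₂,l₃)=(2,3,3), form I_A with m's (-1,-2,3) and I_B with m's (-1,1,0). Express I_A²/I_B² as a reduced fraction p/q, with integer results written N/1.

25/2

l's match ⇒ only the (l;m) 3-j factors differ between A and B.
A: triangle coeff Δ(2,3,3) = 1/3780; Σ_t [1,1]: t=1:−1/48 = -1/48; (3j)²=5/84 [(2 3 3; -1 -2 3)], sign=-1
B: triangle coeff Δ(2,3,3) = 1/3780; Σ_t [1,2]: t=1:−1/12 t=2:+1/8 = 1/24; (3j)²=1/210 [(2 3 3; -1 1 0)], sign=-1
I_A²/I_B² = (5/84)/(1/210) = 25/2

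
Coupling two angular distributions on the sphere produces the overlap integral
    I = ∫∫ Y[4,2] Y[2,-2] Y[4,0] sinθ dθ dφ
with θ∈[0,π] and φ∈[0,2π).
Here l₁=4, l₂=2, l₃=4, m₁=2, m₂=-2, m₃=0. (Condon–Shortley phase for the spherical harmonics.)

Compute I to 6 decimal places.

-0.190365

Checks pass: Σm=0; 10 even; l₃=4∈[2,6].
(2·4+1)(2·2+1)(2·4+1) = 405
Δ: 2! 6! 2! / 11! → 1/13860
sum: t=0:+1/192 t=1:−1/36 t=2:+1/192 = -5/288
3j²(4 2 4; 0 0 0) = Δ·Π!·Σ² = 20/693  (sign -1)
sum: t=0:+1/192 = 1/192
3j²(4 2 4; 2 -2 0) = Δ·Π!·Σ² = 3/77  (sign +1)
combine: 4πI² = 405·20/693·3/77 = 2700/5929
take √, sign -1: I = -0.19036462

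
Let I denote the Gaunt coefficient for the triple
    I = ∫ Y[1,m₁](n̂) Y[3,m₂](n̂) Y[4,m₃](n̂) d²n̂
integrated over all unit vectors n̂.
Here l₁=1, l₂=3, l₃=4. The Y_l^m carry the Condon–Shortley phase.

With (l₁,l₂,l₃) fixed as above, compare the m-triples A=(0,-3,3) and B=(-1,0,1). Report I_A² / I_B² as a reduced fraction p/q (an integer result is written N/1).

7/10

l's match ⇒ only the (l;m) 3-j factors differ between A and B.
A: triangle coeff Δ(1,3,4) = 1/252; Σ_t [0,0]: t=0:+1/720 = 1/720; (3j)²=1/36 [(1 3 4; 0 -3 3)], sign=-1
B: triangle coeff Δ(1,3,4) = 1/252; Σ_t [0,0]: t=0:+1/72 = 1/72; (3j)²=5/126 [(1 3 4; -1 0 1)], sign=-1
I_A²/I_B² = (1/36)/(5/126) = 7/10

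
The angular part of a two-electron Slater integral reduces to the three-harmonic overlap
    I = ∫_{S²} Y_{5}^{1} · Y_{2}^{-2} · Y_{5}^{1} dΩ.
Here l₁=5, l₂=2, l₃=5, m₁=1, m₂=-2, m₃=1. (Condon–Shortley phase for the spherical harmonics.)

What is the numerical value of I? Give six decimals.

m-sum 0 ✓  L=12 even ✓  3≤5≤7 ✓
Π(2lᵢ+1) = 11×5×11 = 605
triangle coeff Δ(5,2,5) = 1/38610
Σ_t [0,2]: t=0:+1/2880 t=1:−1/576 t=2:+1/2880 = -1/960
(3j)²=10/429 [(5 2 5; 0 0 0)], sign=+1
Σ_t [0,0]: t=0:+1/2304 = 1/2304
(3j)²=5/143 [(5 2 5; 1 -2 1)], sign=+1
⇒ 4πI² = 250/507
I = (+1)√(250/507/(4π)) = 0.19808933

0.198089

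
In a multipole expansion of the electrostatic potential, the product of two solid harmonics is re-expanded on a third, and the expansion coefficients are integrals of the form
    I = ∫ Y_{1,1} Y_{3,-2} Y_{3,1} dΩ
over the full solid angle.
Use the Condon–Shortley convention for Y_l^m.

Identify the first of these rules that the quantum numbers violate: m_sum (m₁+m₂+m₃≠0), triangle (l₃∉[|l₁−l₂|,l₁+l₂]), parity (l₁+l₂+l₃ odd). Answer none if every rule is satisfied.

azimuthal sum: 1 − 2 + 1 = 0  ✓
2 ≤ 3 ≤ 4 (triangle on l)  ✓
L = 1 + 3 + 3 = 7 (odd)  ✗

parity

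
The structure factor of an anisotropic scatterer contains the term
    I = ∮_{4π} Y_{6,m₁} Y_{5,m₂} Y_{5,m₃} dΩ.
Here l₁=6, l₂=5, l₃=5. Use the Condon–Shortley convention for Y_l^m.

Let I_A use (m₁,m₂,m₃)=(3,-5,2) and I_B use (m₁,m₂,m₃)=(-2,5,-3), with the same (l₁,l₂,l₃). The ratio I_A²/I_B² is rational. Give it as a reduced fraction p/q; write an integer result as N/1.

l's match ⇒ only the (l;m) 3-j factors differ between A and B.
A: triangle coeff Δ(6,5,5) = 1/28588560; Σ_t [0,0]: t=0:+1/622080 = 1/622080; (3j)²=105/4862 [(6 5 5; 3 -5 2)], sign=-1
B: triangle coeff Δ(6,5,5) = 1/28588560; Σ_t [6,6]: t=6:+1/829440 = 1/829440; (3j)²=35/2431 [(6 5 5; -2 5 -3)], sign=+1
I_A²/I_B² = (105/4862)/(35/2431) = 3/2

3/2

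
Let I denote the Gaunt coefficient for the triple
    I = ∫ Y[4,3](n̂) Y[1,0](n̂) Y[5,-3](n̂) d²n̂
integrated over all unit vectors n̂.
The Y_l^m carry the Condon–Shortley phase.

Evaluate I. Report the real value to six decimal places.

-0.196426

m-sum 0 ✓  L=10 even ✓  3≤5≤5 ✓
Π(2lᵢ+1) = 9×3×11 = 297
triangle coeff Δ(4,1,5) = 1/495
Σ_t [0,0]: t=0:+1/576 = 1/576
(3j)²=5/99 [(4 1 5; 0 0 0)], sign=-1
Σ_t [0,0]: t=0:+1/5040 = 1/5040
(3j)²=16/495 [(4 1 5; 3 0 -3)], sign=+1
⇒ 4πI² = 16/33
I = (-1)√(16/33/(4π)) = -0.19642560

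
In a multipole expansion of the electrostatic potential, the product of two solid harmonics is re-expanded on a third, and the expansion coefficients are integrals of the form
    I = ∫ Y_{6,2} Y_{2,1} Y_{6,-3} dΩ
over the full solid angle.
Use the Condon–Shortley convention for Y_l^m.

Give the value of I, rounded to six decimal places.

Rules hold: Σm=0, L=14 even, 4≤6≤8.
N = 13·5·13 = 845
Δ = 2!·10!·2!/15! = 1/90090
Racah Σ t=0..2: t=0:+1/69120 t=1:−1/14400 t=2:+1/69120 = -7/172800
⇒ 3j(6 2 6; 0 0 0)² = 14/715, sgn -1
Racah Σ t=1..2: t=1:−1/60480 t=2:+1/161280 = -1/96768
⇒ 3j(6 2 6; 2 1 -3)² = 15/1001, sgn +1
4πI² = N·(3j₀)²·(3jₘ)² = 30/121
I = -1·√(0.247934/4π) = -0.14046335

-0.140463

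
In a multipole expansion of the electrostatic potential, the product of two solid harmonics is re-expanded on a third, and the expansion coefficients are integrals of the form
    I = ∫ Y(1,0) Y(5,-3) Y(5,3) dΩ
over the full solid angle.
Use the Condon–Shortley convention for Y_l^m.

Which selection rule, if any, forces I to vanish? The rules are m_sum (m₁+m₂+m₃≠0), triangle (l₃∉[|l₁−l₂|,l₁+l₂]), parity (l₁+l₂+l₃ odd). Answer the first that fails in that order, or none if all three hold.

parity

azimuthal sum: 0 − 3 + 3 = 0  ✓
4 ≤ 5 ≤ 6 (triangle on l)  ✓
L = 1 + 5 + 5 = 11 (odd)  ✗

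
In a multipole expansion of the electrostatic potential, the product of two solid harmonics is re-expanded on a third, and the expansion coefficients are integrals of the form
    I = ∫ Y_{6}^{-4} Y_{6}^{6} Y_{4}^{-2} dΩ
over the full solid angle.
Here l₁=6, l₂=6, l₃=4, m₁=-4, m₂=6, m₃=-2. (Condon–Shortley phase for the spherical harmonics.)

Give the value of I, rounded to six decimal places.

0.174397

Checks pass: Σm=0; 16 even; l₃=4∈[0,12].
(2·6+1)(2·6+1)(2·4+1) = 1521
Δ: 8! 4! 4! / 17! → 1/15315300
sum: t=2:+1/829440 t=3:−1/25920 t=4:+1/9216 t=5:−1/25920 t=6:+1/829440 = 7/207360
3j²(6 6 4; 0 0 0) = Δ·Π!·Σ² = 28/2431  (sign +1)
sum: t=8:+1/3870720 = 1/3870720
3j²(6 6 4; -4 6 -2) = Δ·Π!·Σ² = 135/6188  (sign +1)
combine: 4πI² = 1521·28/2431·135/6188 = 1215/3179
take √, sign +1: I = 0.17439657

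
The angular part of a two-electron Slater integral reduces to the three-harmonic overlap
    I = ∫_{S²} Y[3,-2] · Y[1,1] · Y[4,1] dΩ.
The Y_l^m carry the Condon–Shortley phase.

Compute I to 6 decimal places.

Rules hold: Σm=0, L=8 even, 2≤4≤4.
N = 7·3·9 = 189
Δ = 0!·6!·2!/9! = 1/252
Racah Σ t=0..0: t=0:+1/36 = 1/36
⇒ 3j(3 1 4; 0 0 0)² = 4/63, sgn +1
Racah Σ t=0..0: t=0:+1/240 = 1/240
⇒ 3j(3 1 4; -2 1 1)² = 1/84, sgn -1
4πI² = N·(3j₀)²·(3jₘ)² = 1/7
I = -1·√(0.142857/4π) = -0.10662181

-0.106622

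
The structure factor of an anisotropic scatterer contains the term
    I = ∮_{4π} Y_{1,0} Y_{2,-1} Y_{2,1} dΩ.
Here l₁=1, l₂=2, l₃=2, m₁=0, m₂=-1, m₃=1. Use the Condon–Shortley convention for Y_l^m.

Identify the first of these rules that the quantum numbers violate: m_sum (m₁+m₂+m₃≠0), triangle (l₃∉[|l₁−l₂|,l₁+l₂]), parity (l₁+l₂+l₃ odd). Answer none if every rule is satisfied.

m₁+m₂+m₃ = 0 − 1 + 1 = 0  ✓
triangle: |1−2|=1 ≤ l₃=2 ≤ 1+2=3  ✓
parity: l₁+l₂+l₃ = 5 is odd  ✗

parity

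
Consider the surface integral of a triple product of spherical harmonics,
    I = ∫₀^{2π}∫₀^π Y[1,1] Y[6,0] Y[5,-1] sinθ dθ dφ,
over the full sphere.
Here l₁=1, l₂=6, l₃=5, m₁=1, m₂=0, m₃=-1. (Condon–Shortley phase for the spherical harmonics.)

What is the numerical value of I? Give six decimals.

Rules hold: Σm=0, L=12 even, 5≤5≤7.
N = 3·13·11 = 429
Δ = 2!·0!·10!/13! = 1/858
Racah Σ t=1..1: t=1:−1/14400 = -1/14400
⇒ 3j(1 6 5; 0 0 0)² = 6/143, sgn +1
Racah Σ t=0..0: t=0:+1/34560 = 1/34560
⇒ 3j(1 6 5; 1 0 -1)² = 5/286, sgn +1
4πI² = N·(3j₀)²·(3jₘ)² = 45/143
I = +1·√(0.314685/4π) = 0.15824621

0.158246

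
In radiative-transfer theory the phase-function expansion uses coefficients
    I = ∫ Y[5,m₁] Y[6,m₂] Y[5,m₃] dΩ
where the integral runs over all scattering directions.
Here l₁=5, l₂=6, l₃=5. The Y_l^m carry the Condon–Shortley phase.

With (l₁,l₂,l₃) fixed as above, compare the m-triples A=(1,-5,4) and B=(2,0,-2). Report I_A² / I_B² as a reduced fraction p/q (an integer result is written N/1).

33/16

Shared (l₁,l₂,l₃)=(5,6,5): N and (l;000)² cancel in I_A²/I_B².
A: Δ = 6!·4!·6!/17! = 1/28588560; Racah Σ t=0..1: t=0:+1/2073600 t=1:−1/518400 = -1/691200; ⇒ 3j(5 6 5; 1 -5 4)² = 81/4420, sgn +1
B: Δ = 6!·4!·6!/17! = 1/28588560; Racah Σ t=0..3: t=0:+1/3110400 t=1:−1/57600 t=2:+1/13824 t=3:−1/31104 = 1/43200; ⇒ 3j(5 6 5; 2 0 -2)² = 108/12155, sgn -1
I_A²/I_B² = (81/4420)/(108/12155) = 33/16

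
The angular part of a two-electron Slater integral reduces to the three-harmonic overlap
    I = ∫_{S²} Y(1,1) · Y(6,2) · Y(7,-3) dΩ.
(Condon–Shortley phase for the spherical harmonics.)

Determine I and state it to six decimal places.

Checks pass: Σm=0; 14 even; l₃=7∈[5,7].
(2·1+1)(2·6+1)(2·7+1) = 585
Δ: 0! 2! 12! / 15! → 1/1365
sum: t=0:+1/518400 = 1/518400
3j²(1 6 7; 0 0 0) = Δ·Π!·Σ² = 7/195  (sign -1)
sum: t=0:+1/1935360 = 1/1935360
3j²(1 6 7; 1 2 -3) = Δ·Π!·Σ² = 3/91  (sign +1)
combine: 4πI² = 585·7/195·3/91 = 9/13
take √, sign -1: I = -0.23471705

-0.234717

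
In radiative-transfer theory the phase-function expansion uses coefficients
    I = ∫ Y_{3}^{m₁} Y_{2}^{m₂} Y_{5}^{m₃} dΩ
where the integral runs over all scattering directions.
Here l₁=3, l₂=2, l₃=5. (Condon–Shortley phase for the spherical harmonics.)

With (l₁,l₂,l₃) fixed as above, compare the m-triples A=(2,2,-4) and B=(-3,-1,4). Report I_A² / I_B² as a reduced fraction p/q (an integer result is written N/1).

Same 3,2,5: normalisation and zero-m 3j drop out of the ratio.
A: Δ: 0! 6! 4! / 11! → 1/2310; sum: t=0:+1/2880 = 1/2880; 3j²(3 2 5; 2 2 -4) = Δ·Π!·Σ² = 3/55  (sign -1)
B: Δ: 0! 6! 4! / 11! → 1/2310; sum: t=0:+1/4320 = 1/4320; 3j²(3 2 5; -3 -1 4) = Δ·Π!·Σ² = 2/55  (sign -1)
I_A²/I_B² = (3/55)/(2/55) = 3/2

3/2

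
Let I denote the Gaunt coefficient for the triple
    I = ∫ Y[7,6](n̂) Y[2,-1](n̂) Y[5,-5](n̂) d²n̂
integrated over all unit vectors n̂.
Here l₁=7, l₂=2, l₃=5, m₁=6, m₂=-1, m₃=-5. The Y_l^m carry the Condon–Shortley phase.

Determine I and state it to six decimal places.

0.191646

Checks pass: Σm=0; 14 even; l₃=5∈[5,9].
(2·7+1)(2·2+1)(2·5+1) = 825
Δ: 4! 10! 0! / 15! → 1/15015
sum: t=2:+1/57600 = 1/57600
3j²(7 2 5; 0 0 0) = Δ·Π!·Σ² = 21/715  (sign -1)
sum: t=1:−1/21772800 = -1/21772800
3j²(7 2 5; 6 -1 -5) = Δ·Π!·Σ² = 2/105  (sign -1)
combine: 4πI² = 825·21/715·2/105 = 6/13
take √, sign +1: I = 0.19164567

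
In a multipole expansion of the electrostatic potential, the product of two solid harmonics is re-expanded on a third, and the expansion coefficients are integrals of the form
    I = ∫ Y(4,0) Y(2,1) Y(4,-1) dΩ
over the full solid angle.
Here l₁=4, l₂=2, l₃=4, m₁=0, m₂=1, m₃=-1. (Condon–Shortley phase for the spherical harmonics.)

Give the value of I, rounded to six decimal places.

Checks pass: Σm=0; 10 even; l₃=4∈[2,6].
(2·4+1)(2·2+1)(2·4+1) = 405
Δ: 2! 6! 2! / 11! → 1/13860
sum: t=0:+1/192 t=1:−1/36 t=2:+1/192 = -5/288
3j²(4 2 4; 0 0 0) = Δ·Π!·Σ² = 20/693  (sign -1)
sum: t=1:−1/72 t=2:+1/96 = -1/288
3j²(4 2 4; 0 1 -1) = Δ·Π!·Σ² = 1/462  (sign +1)
combine: 4πI² = 405·20/693·1/462 = 150/5929
take √, sign -1: I = -0.04486937

-0.044869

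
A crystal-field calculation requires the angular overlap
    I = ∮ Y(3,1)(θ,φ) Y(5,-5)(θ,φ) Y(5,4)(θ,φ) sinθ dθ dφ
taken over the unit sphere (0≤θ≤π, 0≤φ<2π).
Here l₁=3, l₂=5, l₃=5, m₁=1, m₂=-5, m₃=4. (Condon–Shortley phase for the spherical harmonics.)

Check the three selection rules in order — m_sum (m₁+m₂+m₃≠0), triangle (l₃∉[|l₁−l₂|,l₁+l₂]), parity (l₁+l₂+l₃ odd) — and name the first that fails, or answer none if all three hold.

parity

Σmᵢ = 0  ✓
l₃∈[|l₁−l₂|,l₁+l₂]=[2,8], have l₃=5  ✓
Σlᵢ = 13 ⇒ odd  ✗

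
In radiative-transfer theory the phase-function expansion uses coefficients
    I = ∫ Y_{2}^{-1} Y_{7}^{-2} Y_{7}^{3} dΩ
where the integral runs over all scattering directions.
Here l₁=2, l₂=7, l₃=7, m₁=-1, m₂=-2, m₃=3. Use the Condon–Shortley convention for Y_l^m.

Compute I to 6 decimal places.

-0.123591

m-sum 0 ✓  L=16 even ✓  5≤7≤9 ✓
Π(2lᵢ+1) = 5×15×15 = 1125
triangle coeff Δ(2,7,7) = 1/185640
Σ_t [0,2]: t=0:+1/2419200 t=1:−1/518400 t=2:+1/2419200 = -1/907200
(3j)²=56/3315 [(2 7 7; 0 0 0)], sign=+1
Σ_t [1,2]: t=1:−1/1935360 t=2:+1/4354560 = -1/3483648
(3j)²=125/12376 [(2 7 7; -1 -2 3)], sign=-1
⇒ 4πI² = 9375/48841
I = (-1)√(9375/48841/(4π)) = -0.12359145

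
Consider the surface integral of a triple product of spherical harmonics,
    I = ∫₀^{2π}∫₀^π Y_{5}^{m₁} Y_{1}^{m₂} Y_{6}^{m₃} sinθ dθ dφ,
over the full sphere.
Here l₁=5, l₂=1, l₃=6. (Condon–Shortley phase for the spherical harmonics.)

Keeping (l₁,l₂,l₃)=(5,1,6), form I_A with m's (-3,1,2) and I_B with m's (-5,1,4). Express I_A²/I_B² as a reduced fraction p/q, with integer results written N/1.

Shared (l₁,l₂,l₃)=(5,1,6): N and (l;000)² cancel in I_A²/I_B².
A: Δ = 0!·10!·2!/13! = 1/858; Racah Σ t=0..0: t=0:+1/161280 = 1/161280; ⇒ 3j(5 1 6; -3 1 2)² = 1/143, sgn +1
B: Δ = 0!·10!·2!/13! = 1/858; Racah Σ t=0..0: t=0:+1/7257600 = 1/7257600; ⇒ 3j(5 1 6; -5 1 4)² = 1/858, sgn +1
I_A²/I_B² = (1/143)/(1/858) = 6/1

6/1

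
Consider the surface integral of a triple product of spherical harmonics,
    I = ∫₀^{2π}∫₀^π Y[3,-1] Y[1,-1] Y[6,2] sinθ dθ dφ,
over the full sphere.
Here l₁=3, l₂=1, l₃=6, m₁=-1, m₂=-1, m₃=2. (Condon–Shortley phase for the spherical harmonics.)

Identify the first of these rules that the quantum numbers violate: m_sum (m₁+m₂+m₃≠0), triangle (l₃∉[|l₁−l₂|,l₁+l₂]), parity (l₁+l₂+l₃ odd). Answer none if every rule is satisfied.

m₁+m₂+m₃ = -1 − 1 + 2 = 0  ✓
triangle: |3−1|=2 ≤ l₃=6 ≤ 3+1=4  ✗
parity: l₁+l₂+l₃ = 10 is even

triangle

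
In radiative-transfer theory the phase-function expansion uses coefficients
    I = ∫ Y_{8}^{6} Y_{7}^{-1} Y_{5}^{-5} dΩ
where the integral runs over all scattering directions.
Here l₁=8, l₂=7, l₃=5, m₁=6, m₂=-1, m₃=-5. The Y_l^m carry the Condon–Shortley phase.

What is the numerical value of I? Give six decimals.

Rules hold: Σm=0, L=20 even, 1≤5≤15.
N = 17·15·11 = 2805
Δ = 10!·6!·4!/21! = 1/814773960
Racah Σ t=3..7: t=3:−1/87091200 t=4:+1/4976640 t=5:−1/2073600 t=6:+1/4976640 t=7:−1/87091200 = -1/9676800
⇒ 3j(8 7 5; 0 0 0)² = 360/46189, sgn +1
Racah Σ t=2..2: t=2:+1/1393459200 = 1/1393459200
⇒ 3j(8 7 5; 6 -1 -5)² = 15/1292, sgn +1
4πI² = N·(3j₀)²·(3jₘ)² = 20250/79781
I = +1·√(0.25382/4π) = 0.14212087

0.142121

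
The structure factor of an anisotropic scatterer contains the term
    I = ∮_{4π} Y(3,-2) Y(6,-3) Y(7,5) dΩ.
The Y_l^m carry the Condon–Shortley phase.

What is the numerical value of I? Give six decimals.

-0.123141

Checks pass: Σm=0; 16 even; l₃=7∈[3,9].
(2·3+1)(2·6+1)(2·7+1) = 1365
Δ: 2! 4! 10! / 17! → 1/2042040
sum: t=0:+1/207360 t=1:−1/57600 t=2:+1/207360 = -1/129600
3j²(3 6 7; 0 0 0) = Δ·Π!·Σ² = 168/12155  (sign +1)
sum: t=1:−1/1935360 t=2:+1/4354560 = -1/3483648
3j²(3 6 7; -2 -3 5) = Δ·Π!·Σ² = 125/12376  (sign -1)
combine: 4πI² = 1365·168/12155·125/12376 = 7875/41327
take √, sign -1: I = -0.12314121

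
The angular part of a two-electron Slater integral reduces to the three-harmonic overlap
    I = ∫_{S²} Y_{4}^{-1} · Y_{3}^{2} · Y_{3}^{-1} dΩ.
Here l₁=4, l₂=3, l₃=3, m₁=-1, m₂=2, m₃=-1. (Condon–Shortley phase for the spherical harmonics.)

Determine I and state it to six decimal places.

0.145070

Rules hold: Σm=0, L=10 even, 1≤3≤7.
N = 9·7·7 = 441
Δ = 4!·4!·2!/11! = 1/34650
Racah Σ t=1..3: t=1:−1/72 t=2:+1/16 t=3:−1/72 = 5/144
⇒ 3j(4 3 3; 0 0 0)² = 2/77, sgn -1
Racah Σ t=3..4: t=3:−1/48 t=4:+1/144 = -1/72
⇒ 3j(4 3 3; -1 2 -1)² = 16/693, sgn -1
4πI² = N·(3j₀)²·(3jₘ)² = 32/121
I = +1·√(0.264463/4π) = 0.14506992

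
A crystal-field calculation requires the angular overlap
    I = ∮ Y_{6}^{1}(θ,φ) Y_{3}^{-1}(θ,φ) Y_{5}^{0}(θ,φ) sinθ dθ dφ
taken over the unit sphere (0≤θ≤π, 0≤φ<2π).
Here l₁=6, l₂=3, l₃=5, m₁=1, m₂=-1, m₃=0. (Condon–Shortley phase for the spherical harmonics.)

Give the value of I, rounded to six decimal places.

-0.077843

Rules hold: Σm=0, L=14 even, 3≤5≤9.
N = 13·7·11 = 1001
Δ = 4!·8!·2!/15! = 1/675675
Racah Σ t=1..3: t=1:−1/8640 t=2:+1/2304 t=3:−1/8640 = 7/34560
⇒ 3j(6 3 5; 0 0 0)² = 7/429, sgn -1
Racah Σ t=0..2: t=0:+1/34560 t=1:−1/3456 t=2:+1/5760 = -1/11520
⇒ 3j(6 3 5; 1 -1 0)² = 2/429, sgn +1
4πI² = N·(3j₀)²·(3jₘ)² = 98/1287
I = -1·√(0.0761461/4π) = -0.07784287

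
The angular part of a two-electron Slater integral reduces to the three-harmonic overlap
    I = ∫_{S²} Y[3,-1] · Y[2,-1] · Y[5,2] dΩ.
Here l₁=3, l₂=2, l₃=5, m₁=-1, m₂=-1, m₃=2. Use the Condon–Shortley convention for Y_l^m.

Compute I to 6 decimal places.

0.245532

Rules hold: Σm=0, L=10 even, 1≤5≤5.
N = 7·5·11 = 385
Δ = 0!·6!·4!/11! = 1/2310
Racah Σ t=0..0: t=0:+1/144 = 1/144
⇒ 3j(3 2 5; 0 0 0)² = 10/231, sgn -1
Racah Σ t=0..0: t=0:+1/288 = 1/288
⇒ 3j(3 2 5; -1 -1 2)² = 1/22, sgn -1
4πI² = N·(3j₀)²·(3jₘ)² = 25/33
I = +1·√(0.757576/4π) = 0.24553200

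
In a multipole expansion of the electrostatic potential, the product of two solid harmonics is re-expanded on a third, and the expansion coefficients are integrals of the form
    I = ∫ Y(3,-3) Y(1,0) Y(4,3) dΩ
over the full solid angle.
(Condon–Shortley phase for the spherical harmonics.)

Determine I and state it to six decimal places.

m-sum 0 ✓  L=8 even ✓  2≤4≤4 ✓
Π(2lᵢ+1) = 7×3×9 = 189
triangle coeff Δ(3,1,4) = 1/252
Σ_t [0,0]: t=0:+1/36 = 1/36
(3j)²=4/63 [(3 1 4; 0 0 0)], sign=+1
Σ_t [0,0]: t=0:+1/720 = 1/720
(3j)²=1/36 [(3 1 4; -3 0 3)], sign=-1
⇒ 4πI² = 1/3
I = (-1)√(1/3/(4π)) = -0.16286750

-0.162868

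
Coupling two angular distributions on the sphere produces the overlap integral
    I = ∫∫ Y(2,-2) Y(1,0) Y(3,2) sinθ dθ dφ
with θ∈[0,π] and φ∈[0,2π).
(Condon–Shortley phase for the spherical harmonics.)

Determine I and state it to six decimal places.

0.184674

m-sum 0 ✓  L=6 even ✓  1≤3≤3 ✓
Π(2lᵢ+1) = 5×3×7 = 105
triangle coeff Δ(2,1,3) = 1/105
Σ_t [0,0]: t=0:+1/4 = 1/4
(3j)²=3/35 [(2 1 3; 0 0 0)], sign=-1
Σ_t [0,0]: t=0:+1/24 = 1/24
(3j)²=1/21 [(2 1 3; -2 0 2)], sign=-1
⇒ 4πI² = 3/7
I = (+1)√(3/7/(4π)) = 0.18467439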